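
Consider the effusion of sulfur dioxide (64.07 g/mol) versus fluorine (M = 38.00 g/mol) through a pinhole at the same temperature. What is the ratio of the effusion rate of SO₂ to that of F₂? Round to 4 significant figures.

0.7701

Graham's law gives rate_SO₂/rate_F₂ = √(M_F₂/M_SO₂) = √(38.00/64.07) = √0.5931 = 0.7701.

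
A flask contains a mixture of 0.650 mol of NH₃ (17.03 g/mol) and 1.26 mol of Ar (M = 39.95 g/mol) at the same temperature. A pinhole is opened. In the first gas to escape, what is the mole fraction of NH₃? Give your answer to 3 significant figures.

0.441

Each component's effusion rate ∝ (its partial pressure)·(1/√M) ∝ n_i/√M_i.
Mole fraction of NH₃ in the effusate = (n_NH₃/√M_NH₃) / (n_NH₃/√M_NH₃ + n_Ar/√M_Ar)
= (0.650/√17.03) / (0.650/√17.03 + 1.26/√39.95) = 0.1575/(0.1575 + 0.1993) = 0.441.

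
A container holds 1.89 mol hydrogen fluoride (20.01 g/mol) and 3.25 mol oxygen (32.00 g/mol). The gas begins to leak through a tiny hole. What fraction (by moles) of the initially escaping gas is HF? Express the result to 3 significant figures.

Rate_i ∝ x_i/√M_i (Graham's law weighted by mole fraction), so the effusate composition follows n_i/√M_i.
Mole fraction of HF in the effusate = (n_HF/√M_HF) / (n_HF/√M_HF + n_O₂/√M_O₂)
= (1.89/√20.01) / (1.89/√20.01 + 3.25/√32.00) = 0.4225/(0.4225 + 0.5745) = 0.424.

0.424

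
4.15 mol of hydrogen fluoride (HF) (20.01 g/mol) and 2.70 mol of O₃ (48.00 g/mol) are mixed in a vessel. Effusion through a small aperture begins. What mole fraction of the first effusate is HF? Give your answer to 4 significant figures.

0.7042

Each component's effusion rate ∝ (its partial pressure)·(1/√M) ∝ n_i/√M_i.
x_HF(eff) = (n_HF/√M_HF) / (n_HF/√M_HF + n_O₃/√M_O₃)
= (4.15/√20.01) / (4.15/√20.01 + 2.70/√48.00) = 0.9277/(0.9277 + 0.3897) = 0.7042.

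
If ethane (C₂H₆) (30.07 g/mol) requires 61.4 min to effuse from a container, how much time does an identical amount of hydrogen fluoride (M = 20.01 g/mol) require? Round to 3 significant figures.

50.1 min

By Graham's law, t_HF/t_C₂H₆ = √(M_HF/M_C₂H₆) = √(20.01/30.07) = √0.6654 = 0.8157.
So the time for HF is 61.4 × 0.8157 = 50.1 min.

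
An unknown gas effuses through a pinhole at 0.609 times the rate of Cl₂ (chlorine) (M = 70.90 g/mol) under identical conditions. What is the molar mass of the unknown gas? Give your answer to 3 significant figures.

191 g/mol

Graham's law gives rate_X/rate_Cl₂ = √(M_Cl₂/M_X).
0.609 = √(70.90/M_X)
M_X = 70.90 / 0.609² = 70.90 / 0.3709 = 191 g/mol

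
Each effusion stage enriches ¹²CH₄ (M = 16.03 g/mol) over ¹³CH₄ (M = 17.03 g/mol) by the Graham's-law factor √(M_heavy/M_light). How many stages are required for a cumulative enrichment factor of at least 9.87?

Single-stage factor α = √(17.03/16.03), so ln α = ½ ln(1.06238) = 0.03026.
Need α^N ≥ 9.87 ⇒ N ≥ ln(9.87) / ln α = 2.289 / 0.03026 = 75.67.
Minimum whole number of stages: N = 76.

76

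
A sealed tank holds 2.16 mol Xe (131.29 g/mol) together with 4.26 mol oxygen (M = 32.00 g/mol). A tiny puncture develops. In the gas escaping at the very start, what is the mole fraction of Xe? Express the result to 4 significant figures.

Effusion rate of each component ∝ n_i/√M_i (partial pressure × 1/√M).
Mole fraction of Xe in the effusate = (n_Xe/√M_Xe) / (n_Xe/√M_Xe + n_O₂/√M_O₂)
= (2.16/√131.29) / (2.16/√131.29 + 4.26/√32.00) = 0.1885/(0.1885 + 0.7531) = 0.2002.

0.2002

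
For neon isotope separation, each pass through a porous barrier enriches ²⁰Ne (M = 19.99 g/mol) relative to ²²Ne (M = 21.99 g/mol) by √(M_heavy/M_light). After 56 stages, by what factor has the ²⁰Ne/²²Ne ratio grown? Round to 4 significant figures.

14.44

Overall factor = α^56 with α = √(21.99/19.99), i.e. (21.99/19.99)^(56/2).
= 1.10005^28 = 14.44.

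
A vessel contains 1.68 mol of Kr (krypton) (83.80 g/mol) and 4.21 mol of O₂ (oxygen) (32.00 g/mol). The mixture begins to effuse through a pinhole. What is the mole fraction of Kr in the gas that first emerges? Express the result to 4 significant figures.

0.1978

The effusion rate of species i is ∝ p_i/√M_i ∝ n_i/√M_i.
x_Kr(eff) = (n_Kr/√M_Kr) / (n_Kr/√M_Kr + n_O₂/√M_O₂)
= (1.68/√83.80) / (1.68/√83.80 + 4.21/√32.00) = 0.1835/(0.1835 + 0.7442) = 0.1978.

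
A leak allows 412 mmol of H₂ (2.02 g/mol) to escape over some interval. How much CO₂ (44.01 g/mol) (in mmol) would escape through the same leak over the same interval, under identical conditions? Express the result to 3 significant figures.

88.3 mmol

By Graham's law, rate_CO₂/rate_H₂ = √(M_H₂/M_CO₂) = √(2.02/44.01) = √0.04590 = 0.2142.
So the amount for CO₂ is 412 × 0.2142 = 88.3 mmol.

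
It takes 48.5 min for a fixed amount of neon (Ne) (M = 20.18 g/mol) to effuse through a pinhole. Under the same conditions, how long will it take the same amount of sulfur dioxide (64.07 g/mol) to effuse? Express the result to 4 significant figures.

86.42 min

Using Graham's law: t_SO₂/t_Ne = √(M_SO₂/M_Ne) = √(64.07/20.18) = √3.175 = 1.782.
So the time for SO₂ is 48.5 × 1.782 = 86.42 min.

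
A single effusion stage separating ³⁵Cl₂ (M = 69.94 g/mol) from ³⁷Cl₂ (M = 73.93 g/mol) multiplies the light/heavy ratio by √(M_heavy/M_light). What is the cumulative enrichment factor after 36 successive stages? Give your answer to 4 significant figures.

Overall factor = α^36 with α = √(73.93/69.94), i.e. (73.93/69.94)^(36/2).
= 1.05705^18 = 2.715.

2.715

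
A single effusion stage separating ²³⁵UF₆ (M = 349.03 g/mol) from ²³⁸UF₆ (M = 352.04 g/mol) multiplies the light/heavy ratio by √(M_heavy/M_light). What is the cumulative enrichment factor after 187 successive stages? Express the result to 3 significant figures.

The single-stage factor is √(M_heavy/M_light), so 187 stages give [√(352.04/349.03)]^187 = (352.04/349.03)^(187/2).
= 1.00862^(187/2) = 2.23.

2.23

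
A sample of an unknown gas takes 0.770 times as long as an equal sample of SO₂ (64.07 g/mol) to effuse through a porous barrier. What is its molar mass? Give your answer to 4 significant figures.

37.99 g/mol

Since effusion rate ∝ 1/√M, t_X/t_SO₂ = √(M_X/M_SO₂).
0.770 = √(M_X/64.07)
M_X = 64.07 × 0.770² = 64.07 × 0.5929 = 37.99 g/mol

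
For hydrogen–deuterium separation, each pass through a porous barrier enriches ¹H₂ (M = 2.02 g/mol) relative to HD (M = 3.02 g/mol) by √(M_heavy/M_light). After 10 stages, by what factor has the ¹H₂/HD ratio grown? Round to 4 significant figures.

7.469

Each stage multiplies the ratio by α = √(3.02/2.02), so after 10 stages the overall factor is α^10 = (3.02/2.02)^(10/2).
= 1.49505^5 = 7.469.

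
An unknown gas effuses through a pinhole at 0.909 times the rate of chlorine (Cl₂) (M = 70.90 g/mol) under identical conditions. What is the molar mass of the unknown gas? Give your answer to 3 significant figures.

Graham's law gives rate_X/rate_Cl₂ = √(M_Cl₂/M_X).
0.909 = √(70.90/M_X)
M_X = 70.90 / 0.909² = 70.90 / 0.8263 = 85.8 g/mol

85.8 g/mol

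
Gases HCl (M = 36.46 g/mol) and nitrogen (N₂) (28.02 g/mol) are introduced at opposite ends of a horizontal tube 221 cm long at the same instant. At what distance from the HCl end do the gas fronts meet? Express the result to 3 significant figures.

103 cm

Graham's law gives d_HCl/d_N₂ = rate_HCl/rate_N₂ = √(M_N₂/M_HCl) = √(28.02/36.46) = 0.8766.
With d_HCl + d_N₂ = 221 cm, d_N₂ = 221/(1 + 0.8766) = 117.8 cm.
d_HCl = 221 − 117.8 = 103 cm.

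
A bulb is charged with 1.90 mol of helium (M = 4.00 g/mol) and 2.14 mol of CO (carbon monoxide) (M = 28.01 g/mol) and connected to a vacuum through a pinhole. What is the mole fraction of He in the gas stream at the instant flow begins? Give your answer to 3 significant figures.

Each component's effusion rate ∝ (its partial pressure)·(1/√M) ∝ n_i/√M_i.
So x_He in the escaping gas = (n_He/√M_He) / Σ(n_i/√M_i)
= (1.90/√4.00) / (1.90/√4.00 + 2.14/√28.01) = 0.9500/(0.9500 + 0.4043) = 0.701.

0.701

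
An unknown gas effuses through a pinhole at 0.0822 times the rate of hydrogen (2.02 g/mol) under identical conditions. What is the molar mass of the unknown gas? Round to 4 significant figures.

299.0 g/mol

Since effusion rate ∝ 1/√M, rate_X/rate_H₂ = √(M_H₂/M_X).
0.0822 = √(2.02/M_X)
M_X = 2.02 / 0.0822² = 2.02 / 0.006757 = 299.0 g/mol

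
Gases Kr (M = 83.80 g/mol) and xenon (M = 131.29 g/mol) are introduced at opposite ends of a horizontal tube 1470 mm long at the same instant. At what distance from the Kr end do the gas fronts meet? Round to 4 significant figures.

817.2 mm

Distances travelled in equal time are proportional to diffusion rates, so d_Kr/d_Xe = √(M_Xe/M_Kr) = √(131.29/83.80) = 1.252.
With d_Kr + d_Xe = 1470 mm, d_Xe = 1470/(1 + 1.252) = 652.8 mm.
d_Kr = 1470 − 652.8 = 817.2 mm.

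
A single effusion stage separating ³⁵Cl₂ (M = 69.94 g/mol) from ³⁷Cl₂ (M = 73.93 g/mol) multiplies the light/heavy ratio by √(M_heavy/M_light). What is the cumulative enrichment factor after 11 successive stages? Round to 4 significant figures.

1.357

After 11 stages the ratio has grown by (√(73.93/69.94))^11 = (73.93/69.94)^(11/2).
= 1.05705^(11/2) = 1.357.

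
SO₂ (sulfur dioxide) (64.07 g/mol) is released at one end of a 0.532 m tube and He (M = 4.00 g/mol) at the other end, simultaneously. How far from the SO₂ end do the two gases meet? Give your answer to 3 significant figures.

In equal time, each gas travels a distance ∝ its rate ∝ 1/√M, so d_SO₂/d_He = √(M_He/M_SO₂) = √(4.00/64.07) = 0.2499.
With d_SO₂ + d_He = 0.532 m, d_He = 0.532/(1 + 0.2499) = 0.4256 m.
d_SO₂ = 0.532 − 0.4256 = 0.106 m.

0.106 m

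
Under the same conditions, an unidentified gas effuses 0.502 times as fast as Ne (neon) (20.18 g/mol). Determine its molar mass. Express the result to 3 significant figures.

80.1 g/mol

From Graham's law, rate_X/rate_Ne = √(M_Ne/M_X).
0.502 = √(20.18/M_X)
M_X = 20.18 / 0.502² = 20.18 / 0.2520 = 80.1 g/mol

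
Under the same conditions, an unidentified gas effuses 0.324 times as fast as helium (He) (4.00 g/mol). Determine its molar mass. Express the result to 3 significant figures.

38.1 g/mol

Using Graham's law: rate_X/rate_He = √(M_He/M_X).
0.324 = √(4.00/M_X)
M_X = 4.00 / 0.324² = 4.00 / 0.1050 = 38.1 g/mol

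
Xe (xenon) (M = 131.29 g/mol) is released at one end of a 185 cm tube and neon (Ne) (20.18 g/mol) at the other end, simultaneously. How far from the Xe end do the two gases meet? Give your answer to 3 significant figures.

The fronts meet when d_Xe + d_Ne = L with d_Xe/d_Ne = √(M_Ne/M_Xe) (Graham's law). Here √(M_Ne/M_Xe) = √(20.18/131.29) = 0.3921.
With d_Xe + d_Ne = 185 cm, d_Ne = 185/(1 + 0.3921) = 132.9 cm.
d_Xe = 185 − 132.9 = 52.1 cm.

52.1 cm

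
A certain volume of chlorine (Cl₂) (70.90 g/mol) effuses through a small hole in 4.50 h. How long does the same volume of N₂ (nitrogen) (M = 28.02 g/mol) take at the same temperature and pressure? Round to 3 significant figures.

By Graham's law, t_N₂/t_Cl₂ = √(M_N₂/M_Cl₂) = √(28.02/70.90) = √0.3952 = 0.6287.
So the time for N₂ is 4.50 × 0.6287 = 2.83 h.

2.83 h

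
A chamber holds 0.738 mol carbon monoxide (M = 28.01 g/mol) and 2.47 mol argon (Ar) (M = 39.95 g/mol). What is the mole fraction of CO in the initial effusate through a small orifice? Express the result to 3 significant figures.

0.263

Each component's effusion rate ∝ (its partial pressure)·(1/√M) ∝ n_i/√M_i.
So x_CO in the escaping gas = (n_CO/√M_CO) / Σ(n_i/√M_i)
= (0.738/√28.01) / (0.738/√28.01 + 2.47/√39.95) = 0.1394/(0.1394 + 0.3908) = 0.263.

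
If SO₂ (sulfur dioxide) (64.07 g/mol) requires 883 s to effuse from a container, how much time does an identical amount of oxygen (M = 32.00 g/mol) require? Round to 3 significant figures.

Using Graham's law: t_O₂/t_SO₂ = √(M_O₂/M_SO₂) = √(32.00/64.07) = √0.4995 = 0.7067.
So the time for O₂ is 883 × 0.7067 = 624 s.

624 s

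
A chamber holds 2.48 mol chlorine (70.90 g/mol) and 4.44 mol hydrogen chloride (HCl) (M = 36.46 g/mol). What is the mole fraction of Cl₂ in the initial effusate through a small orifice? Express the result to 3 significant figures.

Rate_i ∝ x_i/√M_i (Graham's law weighted by mole fraction), so the effusate composition follows n_i/√M_i.
Mole fraction of Cl₂ in the effusate = (n_Cl₂/√M_Cl₂) / (n_Cl₂/√M_Cl₂ + n_HCl/√M_HCl)
= (2.48/√70.90) / (2.48/√70.90 + 4.44/√36.46) = 0.2945/(0.2945 + 0.7353) = 0.286.

0.286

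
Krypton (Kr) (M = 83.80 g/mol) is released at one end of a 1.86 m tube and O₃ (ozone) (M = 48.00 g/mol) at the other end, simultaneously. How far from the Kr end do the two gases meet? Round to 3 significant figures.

0.801 m

Graham's law gives d_Kr/d_O₃ = rate_Kr/rate_O₃ = √(M_O₃/M_Kr) = √(48.00/83.80) = 0.7568.
With d_Kr + d_O₃ = 1.86 m, d_O₃ = 1.86/(1 + 0.7568) = 1.059 m.
d_Kr = 1.86 − 1.059 = 0.801 m.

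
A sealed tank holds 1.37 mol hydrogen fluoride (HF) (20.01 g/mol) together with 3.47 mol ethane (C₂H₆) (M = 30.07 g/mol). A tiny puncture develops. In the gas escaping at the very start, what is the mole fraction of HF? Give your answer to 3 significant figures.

0.326

The effusion rate of species i is ∝ p_i/√M_i ∝ n_i/√M_i.
Mole fraction of HF in the effusate = (n_HF/√M_HF) / (n_HF/√M_HF + n_C₂H₆/√M_C₂H₆)
= (1.37/√20.01) / (1.37/√20.01 + 3.47/√30.07) = 0.3063/(0.3063 + 0.6328) = 0.326.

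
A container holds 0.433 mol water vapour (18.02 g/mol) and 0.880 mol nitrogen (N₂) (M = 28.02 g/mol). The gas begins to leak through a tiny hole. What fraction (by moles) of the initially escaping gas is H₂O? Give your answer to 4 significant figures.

0.3803

Effusion rate of each component ∝ n_i/√M_i (partial pressure × 1/√M).
Mole fraction of H₂O in the effusate = (n_H₂O/√M_H₂O) / (n_H₂O/√M_H₂O + n_N₂/√M_N₂)
= (0.433/√18.02) / (0.433/√18.02 + 0.880/√28.02) = 0.1020/(0.1020 + 0.1662) = 0.3803.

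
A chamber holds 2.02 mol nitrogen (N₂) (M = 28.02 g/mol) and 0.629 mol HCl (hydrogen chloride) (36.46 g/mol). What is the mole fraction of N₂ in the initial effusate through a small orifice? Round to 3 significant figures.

The effusion rate of species i is ∝ p_i/√M_i ∝ n_i/√M_i.
So x_N₂ in the escaping gas = (n_N₂/√M_N₂) / Σ(n_i/√M_i)
= (2.02/√28.02) / (2.02/√28.02 + 0.629/√36.46) = 0.3816/(0.3816 + 0.1042) = 0.786.

0.786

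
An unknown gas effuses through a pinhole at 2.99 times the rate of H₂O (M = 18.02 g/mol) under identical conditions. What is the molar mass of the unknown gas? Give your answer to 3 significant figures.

2.02 g/mol

Using Graham's law: rate_X/rate_H₂O = √(M_H₂O/M_X).
2.99 = √(18.02/M_X)
M_X = 18.02 / 2.99² = 18.02 / 8.940 = 2.02 g/mol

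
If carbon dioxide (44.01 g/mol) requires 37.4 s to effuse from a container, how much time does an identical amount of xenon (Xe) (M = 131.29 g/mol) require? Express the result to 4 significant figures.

Since effusion rate ∝ 1/√M, t_Xe/t_CO₂ = √(M_Xe/M_CO₂) = √(131.29/44.01) = √2.983 = 1.727.
So the time for Xe is 37.4 × 1.727 = 64.60 s.

64.60 s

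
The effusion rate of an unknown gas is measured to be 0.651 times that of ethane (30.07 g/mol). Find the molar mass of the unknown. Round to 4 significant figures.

Using Graham's law: rate_X/rate_C₂H₆ = √(M_C₂H₆/M_X).
0.651 = √(30.07/M_X)
M_X = 30.07 / 0.651² = 30.07 / 0.4238 = 70.95 g/mol

70.95 g/mol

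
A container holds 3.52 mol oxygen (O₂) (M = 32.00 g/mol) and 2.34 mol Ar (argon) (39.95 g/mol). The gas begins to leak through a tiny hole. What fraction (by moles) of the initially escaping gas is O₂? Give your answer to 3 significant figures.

0.627

Each component's effusion rate ∝ (its partial pressure)·(1/√M) ∝ n_i/√M_i.
x_O₂(eff) = (n_O₂/√M_O₂) / (n_O₂/√M_O₂ + n_Ar/√M_Ar)
= (3.52/√32.00) / (3.52/√32.00 + 2.34/√39.95) = 0.6223/(0.6223 + 0.3702) = 0.627.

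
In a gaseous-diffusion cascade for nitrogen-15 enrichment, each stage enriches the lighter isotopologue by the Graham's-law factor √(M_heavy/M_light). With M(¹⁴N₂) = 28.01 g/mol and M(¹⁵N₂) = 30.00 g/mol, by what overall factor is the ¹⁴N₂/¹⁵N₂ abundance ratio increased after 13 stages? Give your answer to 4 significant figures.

Overall factor = α^13 with α = √(30.00/28.01), i.e. (30.00/28.01)^(13/2).
= 1.07105^(13/2) = 1.562.

1.562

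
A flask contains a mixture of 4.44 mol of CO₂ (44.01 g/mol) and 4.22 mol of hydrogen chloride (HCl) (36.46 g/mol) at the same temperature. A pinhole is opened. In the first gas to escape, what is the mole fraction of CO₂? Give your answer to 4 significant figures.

The effusion rate of species i is ∝ p_i/√M_i ∝ n_i/√M_i.
So x_CO₂ in the escaping gas = (n_CO₂/√M_CO₂) / Σ(n_i/√M_i)
= (4.44/√44.01) / (4.44/√44.01 + 4.22/√36.46) = 0.6693/(0.6693 + 0.6989) = 0.4892.

0.4892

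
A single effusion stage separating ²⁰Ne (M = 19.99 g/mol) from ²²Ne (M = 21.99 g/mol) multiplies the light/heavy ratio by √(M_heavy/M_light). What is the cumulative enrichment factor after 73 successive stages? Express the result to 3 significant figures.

Each stage multiplies the ratio by α = √(21.99/19.99), so after 73 stages the overall factor is α^73 = (21.99/19.99)^(73/2).
= 1.10005^(73/2) = 32.5.

32.5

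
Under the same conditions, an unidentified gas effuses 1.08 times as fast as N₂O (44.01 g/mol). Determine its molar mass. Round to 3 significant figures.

37.7 g/mol

Since effusion rate ∝ 1/√M, rate_X/rate_N₂O = √(M_N₂O/M_X).
1.08 = √(44.01/M_X)
M_X = 44.01 / 1.08² = 44.01 / 1.166 = 37.7 g/mol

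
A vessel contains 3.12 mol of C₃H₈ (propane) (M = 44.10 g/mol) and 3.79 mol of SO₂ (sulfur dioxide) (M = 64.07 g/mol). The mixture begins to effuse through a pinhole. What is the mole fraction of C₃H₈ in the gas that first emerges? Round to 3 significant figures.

0.498

Rate_i ∝ x_i/√M_i (Graham's law weighted by mole fraction), so the effusate composition follows n_i/√M_i.
Mole fraction of C₃H₈ in the effusate = (n_C₃H₈/√M_C₃H₈) / (n_C₃H₈/√M_C₃H₈ + n_SO₂/√M_SO₂)
= (3.12/√44.10) / (3.12/√44.10 + 3.79/√64.07) = 0.4698/(0.4698 + 0.4735) = 0.498.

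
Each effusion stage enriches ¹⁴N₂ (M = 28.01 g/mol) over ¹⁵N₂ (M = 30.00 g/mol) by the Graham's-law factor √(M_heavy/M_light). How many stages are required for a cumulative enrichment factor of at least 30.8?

Single-stage factor α = √(30.00/28.01), so ln α = ½ ln(1.07105) = 0.03432.
Need α^N ≥ 30.8 ⇒ N ≥ ln(30.8) / ln α = 3.428 / 0.03432 = 99.88.
Rounding up, N = 100 stages.

100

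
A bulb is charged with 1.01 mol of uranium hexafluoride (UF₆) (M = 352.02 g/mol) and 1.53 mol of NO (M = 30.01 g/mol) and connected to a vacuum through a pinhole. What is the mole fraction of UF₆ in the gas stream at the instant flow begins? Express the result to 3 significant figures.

Each component's effusion rate ∝ (its partial pressure)·(1/√M) ∝ n_i/√M_i.
x_UF₆(eff) = (n_UF₆/√M_UF₆) / (n_UF₆/√M_UF₆ + n_NO/√M_NO)
= (1.01/√352.02) / (1.01/√352.02 + 1.53/√30.01) = 0.05383/(0.05383 + 0.2793) = 0.162.

0.162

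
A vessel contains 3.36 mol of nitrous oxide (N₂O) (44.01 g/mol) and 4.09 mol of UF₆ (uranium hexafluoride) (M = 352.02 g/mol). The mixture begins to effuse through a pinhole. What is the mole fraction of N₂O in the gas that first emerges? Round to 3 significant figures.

The effusion rate of species i is ∝ p_i/√M_i ∝ n_i/√M_i.
x_N₂O(eff) = (n_N₂O/√M_N₂O) / (n_N₂O/√M_N₂O + n_UF₆/√M_UF₆)
= (3.36/√44.01) / (3.36/√44.01 + 4.09/√352.02) = 0.5065/(0.5065 + 0.2180) = 0.699.

0.699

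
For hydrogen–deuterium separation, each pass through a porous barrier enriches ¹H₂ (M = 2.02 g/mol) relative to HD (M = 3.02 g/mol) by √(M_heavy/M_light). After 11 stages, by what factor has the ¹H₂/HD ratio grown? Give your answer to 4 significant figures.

The single-stage factor is √(M_heavy/M_light), so 11 stages give [√(3.02/2.02)]^11 = (3.02/2.02)^(11/2).
= 1.49505^(11/2) = 9.133.

9.133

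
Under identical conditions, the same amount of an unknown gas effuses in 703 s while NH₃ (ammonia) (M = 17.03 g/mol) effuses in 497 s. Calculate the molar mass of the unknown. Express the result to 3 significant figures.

34.1 g/mol

Since effusion rate ∝ 1/√M, t_X/t_NH₃ = √(M_X/M_NH₃).
703/497 = 1.414 = √(M_X/17.03)
M_X = 17.03 × 1.414² = 17.03 × 2.001 = 34.1 g/mol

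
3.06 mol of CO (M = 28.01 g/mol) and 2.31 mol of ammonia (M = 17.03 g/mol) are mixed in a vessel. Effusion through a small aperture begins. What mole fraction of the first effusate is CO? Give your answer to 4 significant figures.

0.5081

The effusion rate of species i is ∝ p_i/√M_i ∝ n_i/√M_i.
Mole fraction of CO in the effusate = (n_CO/√M_CO) / (n_CO/√M_CO + n_NH₃/√M_NH₃)
= (3.06/√28.01) / (3.06/√28.01 + 2.31/√17.03) = 0.5782/(0.5782 + 0.5598) = 0.5081.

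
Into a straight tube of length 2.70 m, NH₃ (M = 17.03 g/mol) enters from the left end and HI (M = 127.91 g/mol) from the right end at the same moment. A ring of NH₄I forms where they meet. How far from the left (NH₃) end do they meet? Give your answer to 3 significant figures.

1.98 m

The fronts meet when d_NH₃ + d_HI = L with d_NH₃/d_HI = √(M_HI/M_NH₃) (Graham's law). Here √(M_HI/M_NH₃) = √(127.91/17.03) = 2.741.
With d_NH₃ + d_HI = 2.70 m, d_HI = 2.70/(1 + 2.741) = 0.7218 m.
d_NH₃ = 2.70 − 0.7218 = 1.98 m.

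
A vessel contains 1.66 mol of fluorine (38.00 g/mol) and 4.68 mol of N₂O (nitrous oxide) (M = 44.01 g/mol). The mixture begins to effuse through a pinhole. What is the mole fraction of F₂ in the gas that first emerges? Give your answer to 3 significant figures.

Effusion rate of each component ∝ n_i/√M_i (partial pressure × 1/√M).
x_F₂(eff) = (n_F₂/√M_F₂) / (n_F₂/√M_F₂ + n_N₂O/√M_N₂O)
= (1.66/√38.00) / (1.66/√38.00 + 4.68/√44.01) = 0.2693/(0.2693 + 0.7055) = 0.276.

0.276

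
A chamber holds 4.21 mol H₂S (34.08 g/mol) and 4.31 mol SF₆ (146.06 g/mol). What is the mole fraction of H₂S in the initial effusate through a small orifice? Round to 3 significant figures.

0.669

Effusion rate of each component ∝ n_i/√M_i (partial pressure × 1/√M).
So x_H₂S in the escaping gas = (n_H₂S/√M_H₂S) / Σ(n_i/√M_i)
= (4.21/√34.08) / (4.21/√34.08 + 4.31/√146.06) = 0.7212/(0.7212 + 0.3566) = 0.669.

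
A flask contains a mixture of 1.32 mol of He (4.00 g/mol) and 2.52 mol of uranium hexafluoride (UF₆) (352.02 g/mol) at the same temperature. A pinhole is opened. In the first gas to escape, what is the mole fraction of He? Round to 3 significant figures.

0.831

Each component's effusion rate ∝ (its partial pressure)·(1/√M) ∝ n_i/√M_i.
x_He(eff) = (n_He/√M_He) / (n_He/√M_He + n_UF₆/√M_UF₆)
= (1.32/√4.00) / (1.32/√4.00 + 2.52/√352.02) = 0.6600/(0.6600 + 0.1343) = 0.831.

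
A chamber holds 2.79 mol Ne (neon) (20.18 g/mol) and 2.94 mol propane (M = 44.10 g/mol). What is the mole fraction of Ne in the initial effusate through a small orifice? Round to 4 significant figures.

Rate_i ∝ x_i/√M_i (Graham's law weighted by mole fraction), so the effusate composition follows n_i/√M_i.
So x_Ne in the escaping gas = (n_Ne/√M_Ne) / Σ(n_i/√M_i)
= (2.79/√20.18) / (2.79/√20.18 + 2.94/√44.10) = 0.6211/(0.6211 + 0.4427) = 0.5838.

0.5838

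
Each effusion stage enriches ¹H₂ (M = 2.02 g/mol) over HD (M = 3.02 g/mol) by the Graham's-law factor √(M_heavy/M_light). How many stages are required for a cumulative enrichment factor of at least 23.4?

16

Per stage α = (3.02/2.02)^(1/2) = 1.49505^0.5, giving ln α = 0.2011.
Need α^N ≥ 23.4 ⇒ N ≥ ln(23.4) / ln α = 3.153 / 0.2011 = 15.68.
So at least 16 stages are needed.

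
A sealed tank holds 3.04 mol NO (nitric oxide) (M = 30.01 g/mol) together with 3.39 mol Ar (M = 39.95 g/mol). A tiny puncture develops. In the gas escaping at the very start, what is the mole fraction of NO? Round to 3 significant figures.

Rate_i ∝ x_i/√M_i (Graham's law weighted by mole fraction), so the effusate composition follows n_i/√M_i.
Mole fraction of NO in the effusate = (n_NO/√M_NO) / (n_NO/√M_NO + n_Ar/√M_Ar)
= (3.04/√30.01) / (3.04/√30.01 + 3.39/√39.95) = 0.5549/(0.5549 + 0.5363) = 0.509.

0.509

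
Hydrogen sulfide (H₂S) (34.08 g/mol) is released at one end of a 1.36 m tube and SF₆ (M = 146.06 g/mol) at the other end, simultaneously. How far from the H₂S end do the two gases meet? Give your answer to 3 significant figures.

Graham's law gives d_H₂S/d_SF₆ = rate_H₂S/rate_SF₆ = √(M_SF₆/M_H₂S) = √(146.06/34.08) = 2.070.
With d_H₂S + d_SF₆ = 1.36 m, d_SF₆ = 1.36/(1 + 2.070) = 0.4430 m.
d_H₂S = 1.36 − 0.4430 = 0.917 m.

0.917 m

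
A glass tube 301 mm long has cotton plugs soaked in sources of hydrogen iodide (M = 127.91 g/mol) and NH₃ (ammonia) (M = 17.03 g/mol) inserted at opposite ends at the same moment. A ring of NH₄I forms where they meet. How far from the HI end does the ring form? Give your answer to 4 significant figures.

80.47 mm

Distances travelled in equal time are proportional to diffusion rates, so d_HI/d_NH₃ = √(M_NH₃/M_HI) = √(17.03/127.91) = 0.3649.
With d_HI + d_NH₃ = 301 mm, d_NH₃ = 301/(1 + 0.3649) = 220.5 mm.
d_HI = 301 − 220.5 = 80.47 mm.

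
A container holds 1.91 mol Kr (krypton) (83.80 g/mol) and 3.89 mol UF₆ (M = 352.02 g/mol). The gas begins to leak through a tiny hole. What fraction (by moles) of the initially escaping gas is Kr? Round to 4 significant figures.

0.5016

The effusion rate of species i is ∝ p_i/√M_i ∝ n_i/√M_i.
x_Kr(eff) = (n_Kr/√M_Kr) / (n_Kr/√M_Kr + n_UF₆/√M_UF₆)
= (1.91/√83.80) / (1.91/√83.80 + 3.89/√352.02) = 0.2086/(0.2086 + 0.2073) = 0.5016.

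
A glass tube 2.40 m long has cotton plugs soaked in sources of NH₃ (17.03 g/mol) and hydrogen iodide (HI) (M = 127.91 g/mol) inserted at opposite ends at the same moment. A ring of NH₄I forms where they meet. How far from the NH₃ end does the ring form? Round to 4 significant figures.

1.758 m

Distances travelled in equal time are proportional to diffusion rates, so d_NH₃/d_HI = √(M_HI/M_NH₃) = √(127.91/17.03) = 2.741.
With d_NH₃ + d_HI = 2.40 m, d_HI = 2.40/(1 + 2.741) = 0.6416 m.
d_NH₃ = 2.40 − 0.6416 = 1.758 m.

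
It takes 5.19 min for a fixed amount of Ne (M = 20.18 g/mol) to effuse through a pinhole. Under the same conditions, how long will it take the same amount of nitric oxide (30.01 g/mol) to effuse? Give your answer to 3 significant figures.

By Graham's law, t_NO/t_Ne = √(M_NO/M_Ne) = √(30.01/20.18) = √1.487 = 1.219.
So the time for NO is 5.19 × 1.219 = 6.33 min.

6.33 min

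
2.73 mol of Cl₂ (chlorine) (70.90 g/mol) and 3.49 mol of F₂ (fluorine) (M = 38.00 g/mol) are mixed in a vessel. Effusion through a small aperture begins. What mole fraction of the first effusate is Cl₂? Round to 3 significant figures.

0.364

The effusion rate of species i is ∝ p_i/√M_i ∝ n_i/√M_i.
x_Cl₂(eff) = (n_Cl₂/√M_Cl₂) / (n_Cl₂/√M_Cl₂ + n_F₂/√M_F₂)
= (2.73/√70.90) / (2.73/√70.90 + 3.49/√38.00) = 0.3242/(0.3242 + 0.5662) = 0.364.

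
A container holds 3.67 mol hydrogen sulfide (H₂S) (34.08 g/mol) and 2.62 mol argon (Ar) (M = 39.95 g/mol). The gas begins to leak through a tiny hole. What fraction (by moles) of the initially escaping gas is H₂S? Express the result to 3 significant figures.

0.603

Each component's effusion rate ∝ (its partial pressure)·(1/√M) ∝ n_i/√M_i.
So x_H₂S in the escaping gas = (n_H₂S/√M_H₂S) / Σ(n_i/√M_i)
= (3.67/√34.08) / (3.67/√34.08 + 2.62/√39.95) = 0.6287/(0.6287 + 0.4145) = 0.603.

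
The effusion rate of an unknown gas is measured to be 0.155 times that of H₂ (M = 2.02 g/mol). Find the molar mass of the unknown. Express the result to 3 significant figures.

84.1 g/mol

By Graham's law, rate_X/rate_H₂ = √(M_H₂/M_X).
0.155 = √(2.02/M_X)
M_X = 2.02 / 0.155² = 2.02 / 0.02403 = 84.1 g/mol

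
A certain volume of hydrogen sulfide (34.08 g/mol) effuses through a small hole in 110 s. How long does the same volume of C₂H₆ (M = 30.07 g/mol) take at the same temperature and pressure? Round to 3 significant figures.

103 s

Using Graham's law: t_C₂H₆/t_H₂S = √(M_C₂H₆/M_H₂S) = √(30.07/34.08) = √0.8823 = 0.9393.
So the time for C₂H₆ is 110 × 0.9393 = 103 s.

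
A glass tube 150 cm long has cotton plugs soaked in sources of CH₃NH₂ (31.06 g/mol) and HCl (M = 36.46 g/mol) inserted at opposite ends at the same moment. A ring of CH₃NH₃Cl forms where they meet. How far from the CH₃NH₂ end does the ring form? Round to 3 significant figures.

78.0 cm

Graham's law gives d_CH₃NH₂/d_HCl = rate_CH₃NH₂/rate_HCl = √(M_HCl/M_CH₃NH₂) = √(36.46/31.06) = 1.083.
With d_CH₃NH₂ + d_HCl = 150 cm, d_HCl = 150/(1 + 1.083) = 72.00 cm.
d_CH₃NH₂ = 150 − 72.00 = 78.0 cm.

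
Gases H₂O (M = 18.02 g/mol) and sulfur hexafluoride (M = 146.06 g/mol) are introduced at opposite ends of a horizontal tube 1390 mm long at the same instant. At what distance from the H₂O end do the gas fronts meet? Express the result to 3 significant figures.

1030 mm

Distances travelled in equal time are proportional to diffusion rates, so d_H₂O/d_SF₆ = √(M_SF₆/M_H₂O) = √(146.06/18.02) = 2.847.
With d_H₂O + d_SF₆ = 1390 mm, d_SF₆ = 1390/(1 + 2.847) = 361.3 mm.
d_H₂O = 1390 − 361.3 = 1030 mm.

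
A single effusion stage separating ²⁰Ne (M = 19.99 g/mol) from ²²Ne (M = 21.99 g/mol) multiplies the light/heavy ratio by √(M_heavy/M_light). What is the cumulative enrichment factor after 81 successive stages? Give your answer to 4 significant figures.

47.56

After 81 stages the ratio has grown by (√(21.99/19.99))^81 = (21.99/19.99)^(81/2).
= 1.10005^(81/2) = 47.56.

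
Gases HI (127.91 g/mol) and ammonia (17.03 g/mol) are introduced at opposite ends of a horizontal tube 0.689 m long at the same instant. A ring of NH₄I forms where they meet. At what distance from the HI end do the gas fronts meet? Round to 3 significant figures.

The fronts meet when d_HI + d_NH₃ = L with d_HI/d_NH₃ = √(M_NH₃/M_HI) (Graham's law). Here √(M_NH₃/M_HI) = √(17.03/127.91) = 0.3649.
With d_HI + d_NH₃ = 0.689 m, d_NH₃ = 0.689/(1 + 0.3649) = 0.5048 m.
d_HI = 0.689 − 0.5048 = 0.184 m.

0.184 m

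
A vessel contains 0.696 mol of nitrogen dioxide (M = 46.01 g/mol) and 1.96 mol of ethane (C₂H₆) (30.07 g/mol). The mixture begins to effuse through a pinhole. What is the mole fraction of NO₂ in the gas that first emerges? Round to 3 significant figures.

The effusion rate of species i is ∝ p_i/√M_i ∝ n_i/√M_i.
So x_NO₂ in the escaping gas = (n_NO₂/√M_NO₂) / Σ(n_i/√M_i)
= (0.696/√46.01) / (0.696/√46.01 + 1.96/√30.07) = 0.1026/(0.1026 + 0.3574) = 0.223.

0.223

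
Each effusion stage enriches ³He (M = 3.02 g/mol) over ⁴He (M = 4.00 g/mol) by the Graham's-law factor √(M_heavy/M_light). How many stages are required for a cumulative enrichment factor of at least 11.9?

18

Single-stage factor α = √(4.00/3.02), so ln α = ½ ln(1.32450) = 0.1405.
Need α^N ≥ 11.9 ⇒ N ≥ ln(11.9) / ln α = 2.477 / 0.1405 = 17.62.
So at least 18 stages are needed.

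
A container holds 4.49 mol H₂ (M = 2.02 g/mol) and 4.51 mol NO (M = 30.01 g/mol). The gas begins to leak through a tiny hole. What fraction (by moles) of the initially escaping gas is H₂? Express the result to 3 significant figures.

0.793

Each component's effusion rate ∝ (its partial pressure)·(1/√M) ∝ n_i/√M_i.
So x_H₂ in the escaping gas = (n_H₂/√M_H₂) / Σ(n_i/√M_i)
= (4.49/√2.02) / (4.49/√2.02 + 4.51/√30.01) = 3.159/(3.159 + 0.8233) = 0.793.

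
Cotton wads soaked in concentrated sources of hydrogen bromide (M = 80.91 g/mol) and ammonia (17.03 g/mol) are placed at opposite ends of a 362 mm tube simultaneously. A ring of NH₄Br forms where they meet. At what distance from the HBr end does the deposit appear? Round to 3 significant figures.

The fronts meet when d_HBr + d_NH₃ = L with d_HBr/d_NH₃ = √(M_NH₃/M_HBr) (Graham's law). Here √(M_NH₃/M_HBr) = √(17.03/80.91) = 0.4588.
With d_HBr + d_NH₃ = 362 mm, d_NH₃ = 362/(1 + 0.4588) = 248.2 mm.
d_HBr = 362 − 248.2 = 114 mm.

114 mm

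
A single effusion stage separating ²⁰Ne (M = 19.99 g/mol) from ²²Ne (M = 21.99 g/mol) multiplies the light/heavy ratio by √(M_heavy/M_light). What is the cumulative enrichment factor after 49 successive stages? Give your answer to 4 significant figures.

10.34

Overall factor = α^49 with α = √(21.99/19.99), i.e. (21.99/19.99)^(49/2).
= 1.10005^(49/2) = 10.34.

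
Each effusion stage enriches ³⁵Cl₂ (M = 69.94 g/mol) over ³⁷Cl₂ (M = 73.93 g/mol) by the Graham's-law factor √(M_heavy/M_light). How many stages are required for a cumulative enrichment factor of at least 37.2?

With α = √(73.93/69.94) per stage, ln α = ½ ln(1.05705) = 0.02774.
Need α^N ≥ 37.2 ⇒ N ≥ ln(37.2) / ln α = 3.616 / 0.02774 = 130.36.
Rounding up, N = 131 stages.

131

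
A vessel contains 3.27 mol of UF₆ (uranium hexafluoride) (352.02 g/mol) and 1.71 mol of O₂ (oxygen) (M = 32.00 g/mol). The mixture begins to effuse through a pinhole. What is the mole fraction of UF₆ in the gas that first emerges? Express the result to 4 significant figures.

0.3657

Each component's effusion rate ∝ (its partial pressure)·(1/√M) ∝ n_i/√M_i.
So x_UF₆ in the escaping gas = (n_UF₆/√M_UF₆) / Σ(n_i/√M_i)
= (3.27/√352.02) / (3.27/√352.02 + 1.71/√32.00) = 0.1743/(0.1743 + 0.3023) = 0.3657.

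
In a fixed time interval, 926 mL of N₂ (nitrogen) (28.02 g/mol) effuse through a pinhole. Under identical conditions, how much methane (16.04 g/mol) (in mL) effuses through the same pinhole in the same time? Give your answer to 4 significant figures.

1224 mL

Graham's law gives rate_CH₄/rate_N₂ = √(M_N₂/M_CH₄) = √(28.02/16.04) = √1.747 = 1.322.
So the volume for CH₄ is 926 × 1.322 = 1224 mL.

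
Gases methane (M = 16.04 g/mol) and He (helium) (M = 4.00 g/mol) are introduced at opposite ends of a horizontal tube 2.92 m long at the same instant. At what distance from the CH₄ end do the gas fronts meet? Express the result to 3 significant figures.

Distances travelled in equal time are proportional to diffusion rates, so d_CH₄/d_He = √(M_He/M_CH₄) = √(4.00/16.04) = 0.4994.
With d_CH₄ + d_He = 2.92 m, d_He = 2.92/(1 + 0.4994) = 1.947 m.
d_CH₄ = 2.92 − 1.947 = 0.973 m.

0.973 m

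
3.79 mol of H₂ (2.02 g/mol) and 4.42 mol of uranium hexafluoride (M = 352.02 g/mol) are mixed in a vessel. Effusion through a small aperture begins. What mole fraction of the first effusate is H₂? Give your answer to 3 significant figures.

Rate_i ∝ x_i/√M_i (Graham's law weighted by mole fraction), so the effusate composition follows n_i/√M_i.
Mole fraction of H₂ in the effusate = (n_H₂/√M_H₂) / (n_H₂/√M_H₂ + n_UF₆/√M_UF₆)
= (3.79/√2.02) / (3.79/√2.02 + 4.42/√352.02) = 2.667/(2.667 + 0.2356) = 0.919.

0.919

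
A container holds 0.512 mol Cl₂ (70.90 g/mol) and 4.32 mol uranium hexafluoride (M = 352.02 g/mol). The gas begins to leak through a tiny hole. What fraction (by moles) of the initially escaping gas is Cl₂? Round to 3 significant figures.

Each component's effusion rate ∝ (its partial pressure)·(1/√M) ∝ n_i/√M_i.
x_Cl₂(eff) = (n_Cl₂/√M_Cl₂) / (n_Cl₂/√M_Cl₂ + n_UF₆/√M_UF₆)
= (0.512/√70.90) / (0.512/√70.90 + 4.32/√352.02) = 0.06081/(0.06081 + 0.2303) = 0.209.

0.209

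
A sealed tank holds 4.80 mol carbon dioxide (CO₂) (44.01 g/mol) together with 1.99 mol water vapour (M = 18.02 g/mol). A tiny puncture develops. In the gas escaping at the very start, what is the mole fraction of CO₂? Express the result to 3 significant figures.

Rate_i ∝ x_i/√M_i (Graham's law weighted by mole fraction), so the effusate composition follows n_i/√M_i.
Mole fraction of CO₂ in the effusate = (n_CO₂/√M_CO₂) / (n_CO₂/√M_CO₂ + n_H₂O/√M_H₂O)
= (4.80/√44.01) / (4.80/√44.01 + 1.99/√18.02) = 0.7235/(0.7235 + 0.4688) = 0.607.

0.607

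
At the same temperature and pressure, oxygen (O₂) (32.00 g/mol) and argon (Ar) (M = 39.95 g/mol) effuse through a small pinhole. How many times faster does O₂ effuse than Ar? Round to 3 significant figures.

1.12

From Graham's law, rate_O₂/rate_Ar = √(M_Ar/M_O₂) = √(39.95/32.00) = √1.248 = 1.12.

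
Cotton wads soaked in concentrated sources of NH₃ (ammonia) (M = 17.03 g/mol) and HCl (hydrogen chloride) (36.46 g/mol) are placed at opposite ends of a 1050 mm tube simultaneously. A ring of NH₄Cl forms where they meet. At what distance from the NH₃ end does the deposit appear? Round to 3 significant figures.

624 mm

Graham's law gives d_NH₃/d_HCl = rate_NH₃/rate_HCl = √(M_HCl/M_NH₃) = √(36.46/17.03) = 1.463.
With d_NH₃ + d_HCl = 1050 mm, d_HCl = 1050/(1 + 1.463) = 426.3 mm.
d_NH₃ = 1050 − 426.3 = 624 mm.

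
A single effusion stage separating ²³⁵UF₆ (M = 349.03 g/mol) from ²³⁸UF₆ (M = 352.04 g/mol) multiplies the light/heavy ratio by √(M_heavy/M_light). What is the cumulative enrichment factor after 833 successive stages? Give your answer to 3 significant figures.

35.7

The single-stage factor is √(M_heavy/M_light), so 833 stages give [√(352.04/349.03)]^833 = (352.04/349.03)^(833/2).
= 1.00862^(833/2) = 35.7.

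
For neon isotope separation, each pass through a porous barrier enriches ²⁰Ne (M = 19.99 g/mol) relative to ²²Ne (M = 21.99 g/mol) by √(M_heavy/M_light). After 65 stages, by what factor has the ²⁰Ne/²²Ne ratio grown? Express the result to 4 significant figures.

22.18

Each stage multiplies the ratio by α = √(21.99/19.99), so after 65 stages the overall factor is α^65 = (21.99/19.99)^(65/2).
= 1.10005^(65/2) = 22.18.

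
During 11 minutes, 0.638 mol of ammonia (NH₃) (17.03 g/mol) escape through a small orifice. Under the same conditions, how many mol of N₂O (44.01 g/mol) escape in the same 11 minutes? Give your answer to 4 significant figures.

Graham's law gives rate_N₂O/rate_NH₃ = √(M_NH₃/M_N₂O) = √(17.03/44.01) = √0.3870 = 0.6221.
So the amount for N₂O is 0.638 × 0.6221 = 0.3969 mol.

0.3969 mol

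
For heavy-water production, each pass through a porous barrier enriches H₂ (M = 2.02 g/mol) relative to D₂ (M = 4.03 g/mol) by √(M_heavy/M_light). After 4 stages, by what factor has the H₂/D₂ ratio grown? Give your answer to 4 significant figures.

3.980

After 4 stages the ratio has grown by (√(4.03/2.02))^4 = (4.03/2.02)^(4/2).
= 1.99505^2 = 3.980.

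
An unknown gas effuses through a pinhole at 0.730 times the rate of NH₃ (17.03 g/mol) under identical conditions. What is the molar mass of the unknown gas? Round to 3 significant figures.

32.0 g/mol

Since effusion rate ∝ 1/√M, rate_X/rate_NH₃ = √(M_NH₃/M_X).
0.730 = √(17.03/M_X)
M_X = 17.03 / 0.730² = 17.03 / 0.5329 = 32.0 g/mol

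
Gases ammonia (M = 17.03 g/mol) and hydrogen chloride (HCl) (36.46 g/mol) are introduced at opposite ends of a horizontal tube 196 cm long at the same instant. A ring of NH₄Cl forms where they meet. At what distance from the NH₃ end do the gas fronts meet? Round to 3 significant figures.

In equal time, each gas travels a distance ∝ its rate ∝ 1/√M, so d_NH₃/d_HCl = √(M_HCl/M_NH₃) = √(36.46/17.03) = 1.463.
With d_NH₃ + d_HCl = 196 cm, d_HCl = 196/(1 + 1.463) = 79.57 cm.
d_NH₃ = 196 − 79.57 = 116 cm.

116 cm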